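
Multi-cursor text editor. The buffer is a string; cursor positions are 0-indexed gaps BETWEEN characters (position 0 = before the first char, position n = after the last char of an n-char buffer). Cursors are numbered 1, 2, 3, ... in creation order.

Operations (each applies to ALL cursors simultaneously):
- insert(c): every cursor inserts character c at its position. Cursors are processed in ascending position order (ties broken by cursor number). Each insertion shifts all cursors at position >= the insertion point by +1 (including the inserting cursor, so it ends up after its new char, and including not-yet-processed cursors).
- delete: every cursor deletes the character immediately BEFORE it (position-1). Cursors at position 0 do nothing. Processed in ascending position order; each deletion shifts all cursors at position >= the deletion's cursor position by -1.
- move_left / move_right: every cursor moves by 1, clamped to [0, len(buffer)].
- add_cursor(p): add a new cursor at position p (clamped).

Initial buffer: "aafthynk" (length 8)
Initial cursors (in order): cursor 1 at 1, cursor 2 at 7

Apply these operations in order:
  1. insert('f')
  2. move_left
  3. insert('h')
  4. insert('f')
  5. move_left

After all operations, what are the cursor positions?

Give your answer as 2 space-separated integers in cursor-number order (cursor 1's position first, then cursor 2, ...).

After op 1 (insert('f')): buffer="afafthynfk" (len 10), cursors c1@2 c2@9, authorship .1......2.
After op 2 (move_left): buffer="afafthynfk" (len 10), cursors c1@1 c2@8, authorship .1......2.
After op 3 (insert('h')): buffer="ahfafthynhfk" (len 12), cursors c1@2 c2@10, authorship .11......22.
After op 4 (insert('f')): buffer="ahffafthynhffk" (len 14), cursors c1@3 c2@12, authorship .111......222.
After op 5 (move_left): buffer="ahffafthynhffk" (len 14), cursors c1@2 c2@11, authorship .111......222.

Answer: 2 11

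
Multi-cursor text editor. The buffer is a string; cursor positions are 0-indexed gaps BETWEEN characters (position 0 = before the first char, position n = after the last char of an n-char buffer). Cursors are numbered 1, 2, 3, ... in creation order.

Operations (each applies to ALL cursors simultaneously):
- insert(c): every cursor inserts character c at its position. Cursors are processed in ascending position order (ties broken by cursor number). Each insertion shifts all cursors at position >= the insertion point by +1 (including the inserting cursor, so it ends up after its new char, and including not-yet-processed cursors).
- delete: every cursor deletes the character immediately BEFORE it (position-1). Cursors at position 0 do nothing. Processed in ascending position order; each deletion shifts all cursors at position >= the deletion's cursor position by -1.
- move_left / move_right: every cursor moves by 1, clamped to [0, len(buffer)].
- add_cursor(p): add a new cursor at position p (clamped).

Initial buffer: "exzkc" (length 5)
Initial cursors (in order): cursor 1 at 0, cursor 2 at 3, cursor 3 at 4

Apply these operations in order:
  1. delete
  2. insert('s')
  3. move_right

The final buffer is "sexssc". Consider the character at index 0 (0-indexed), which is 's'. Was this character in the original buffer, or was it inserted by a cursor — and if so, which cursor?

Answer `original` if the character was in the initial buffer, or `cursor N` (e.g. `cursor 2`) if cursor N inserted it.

Answer: cursor 1

Derivation:
After op 1 (delete): buffer="exc" (len 3), cursors c1@0 c2@2 c3@2, authorship ...
After op 2 (insert('s')): buffer="sexssc" (len 6), cursors c1@1 c2@5 c3@5, authorship 1..23.
After op 3 (move_right): buffer="sexssc" (len 6), cursors c1@2 c2@6 c3@6, authorship 1..23.
Authorship (.=original, N=cursor N): 1 . . 2 3 .
Index 0: author = 1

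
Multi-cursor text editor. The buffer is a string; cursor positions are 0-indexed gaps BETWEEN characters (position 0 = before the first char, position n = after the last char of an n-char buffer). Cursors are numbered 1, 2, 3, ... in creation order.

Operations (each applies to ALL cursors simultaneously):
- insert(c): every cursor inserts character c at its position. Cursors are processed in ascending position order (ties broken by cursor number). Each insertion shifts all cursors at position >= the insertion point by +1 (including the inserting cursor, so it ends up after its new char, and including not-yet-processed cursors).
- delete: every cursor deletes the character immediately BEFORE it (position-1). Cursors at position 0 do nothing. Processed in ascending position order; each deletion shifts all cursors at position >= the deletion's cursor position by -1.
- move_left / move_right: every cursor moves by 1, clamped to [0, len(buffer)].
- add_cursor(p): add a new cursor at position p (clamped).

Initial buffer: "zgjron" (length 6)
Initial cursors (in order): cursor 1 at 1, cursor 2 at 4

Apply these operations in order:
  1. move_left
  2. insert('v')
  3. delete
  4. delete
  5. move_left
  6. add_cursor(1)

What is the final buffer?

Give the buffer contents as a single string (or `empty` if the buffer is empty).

Answer: zgron

Derivation:
After op 1 (move_left): buffer="zgjron" (len 6), cursors c1@0 c2@3, authorship ......
After op 2 (insert('v')): buffer="vzgjvron" (len 8), cursors c1@1 c2@5, authorship 1...2...
After op 3 (delete): buffer="zgjron" (len 6), cursors c1@0 c2@3, authorship ......
After op 4 (delete): buffer="zgron" (len 5), cursors c1@0 c2@2, authorship .....
After op 5 (move_left): buffer="zgron" (len 5), cursors c1@0 c2@1, authorship .....
After op 6 (add_cursor(1)): buffer="zgron" (len 5), cursors c1@0 c2@1 c3@1, authorship .....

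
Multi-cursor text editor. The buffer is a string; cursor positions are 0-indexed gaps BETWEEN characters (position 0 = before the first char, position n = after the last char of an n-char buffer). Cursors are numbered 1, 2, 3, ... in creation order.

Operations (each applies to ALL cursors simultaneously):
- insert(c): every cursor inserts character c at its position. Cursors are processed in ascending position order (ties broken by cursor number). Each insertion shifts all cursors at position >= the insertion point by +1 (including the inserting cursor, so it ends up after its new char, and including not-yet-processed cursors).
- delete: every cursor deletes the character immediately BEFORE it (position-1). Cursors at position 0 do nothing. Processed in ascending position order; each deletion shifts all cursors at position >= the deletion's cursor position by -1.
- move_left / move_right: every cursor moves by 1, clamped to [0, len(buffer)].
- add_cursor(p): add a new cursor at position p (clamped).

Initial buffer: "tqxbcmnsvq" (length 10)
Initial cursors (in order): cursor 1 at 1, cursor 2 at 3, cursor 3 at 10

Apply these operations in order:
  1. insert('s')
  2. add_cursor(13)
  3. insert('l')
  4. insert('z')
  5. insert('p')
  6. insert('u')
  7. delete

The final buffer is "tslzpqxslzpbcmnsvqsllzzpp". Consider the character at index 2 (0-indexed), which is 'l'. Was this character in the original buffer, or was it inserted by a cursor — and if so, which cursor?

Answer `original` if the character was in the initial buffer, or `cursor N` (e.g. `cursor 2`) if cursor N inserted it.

Answer: cursor 1

Derivation:
After op 1 (insert('s')): buffer="tsqxsbcmnsvqs" (len 13), cursors c1@2 c2@5 c3@13, authorship .1..2.......3
After op 2 (add_cursor(13)): buffer="tsqxsbcmnsvqs" (len 13), cursors c1@2 c2@5 c3@13 c4@13, authorship .1..2.......3
After op 3 (insert('l')): buffer="tslqxslbcmnsvqsll" (len 17), cursors c1@3 c2@7 c3@17 c4@17, authorship .11..22.......334
After op 4 (insert('z')): buffer="tslzqxslzbcmnsvqsllzz" (len 21), cursors c1@4 c2@9 c3@21 c4@21, authorship .111..222.......33434
After op 5 (insert('p')): buffer="tslzpqxslzpbcmnsvqsllzzpp" (len 25), cursors c1@5 c2@11 c3@25 c4@25, authorship .1111..2222.......3343434
After op 6 (insert('u')): buffer="tslzpuqxslzpubcmnsvqsllzzppuu" (len 29), cursors c1@6 c2@13 c3@29 c4@29, authorship .11111..22222.......334343434
After op 7 (delete): buffer="tslzpqxslzpbcmnsvqsllzzpp" (len 25), cursors c1@5 c2@11 c3@25 c4@25, authorship .1111..2222.......3343434
Authorship (.=original, N=cursor N): . 1 1 1 1 . . 2 2 2 2 . . . . . . . 3 3 4 3 4 3 4
Index 2: author = 1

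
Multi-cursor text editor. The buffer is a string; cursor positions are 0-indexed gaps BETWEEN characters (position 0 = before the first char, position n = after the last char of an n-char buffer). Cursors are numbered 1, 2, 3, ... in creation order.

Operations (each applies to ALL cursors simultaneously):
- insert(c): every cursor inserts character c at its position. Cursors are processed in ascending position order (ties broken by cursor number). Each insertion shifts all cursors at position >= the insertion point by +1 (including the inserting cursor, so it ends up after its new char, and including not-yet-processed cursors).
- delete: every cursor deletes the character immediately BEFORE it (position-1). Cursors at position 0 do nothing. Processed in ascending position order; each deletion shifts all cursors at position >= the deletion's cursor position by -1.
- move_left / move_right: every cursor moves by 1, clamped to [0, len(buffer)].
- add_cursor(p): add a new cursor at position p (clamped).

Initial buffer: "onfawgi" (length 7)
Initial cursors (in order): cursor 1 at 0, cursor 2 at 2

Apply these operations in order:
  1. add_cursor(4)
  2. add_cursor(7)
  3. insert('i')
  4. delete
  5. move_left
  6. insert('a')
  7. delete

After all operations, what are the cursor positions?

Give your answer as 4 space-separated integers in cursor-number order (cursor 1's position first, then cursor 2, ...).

Answer: 0 1 3 6

Derivation:
After op 1 (add_cursor(4)): buffer="onfawgi" (len 7), cursors c1@0 c2@2 c3@4, authorship .......
After op 2 (add_cursor(7)): buffer="onfawgi" (len 7), cursors c1@0 c2@2 c3@4 c4@7, authorship .......
After op 3 (insert('i')): buffer="ionifaiwgii" (len 11), cursors c1@1 c2@4 c3@7 c4@11, authorship 1..2..3...4
After op 4 (delete): buffer="onfawgi" (len 7), cursors c1@0 c2@2 c3@4 c4@7, authorship .......
After op 5 (move_left): buffer="onfawgi" (len 7), cursors c1@0 c2@1 c3@3 c4@6, authorship .......
After op 6 (insert('a')): buffer="aoanfaawgai" (len 11), cursors c1@1 c2@3 c3@6 c4@10, authorship 1.2..3...4.
After op 7 (delete): buffer="onfawgi" (len 7), cursors c1@0 c2@1 c3@3 c4@6, authorship .......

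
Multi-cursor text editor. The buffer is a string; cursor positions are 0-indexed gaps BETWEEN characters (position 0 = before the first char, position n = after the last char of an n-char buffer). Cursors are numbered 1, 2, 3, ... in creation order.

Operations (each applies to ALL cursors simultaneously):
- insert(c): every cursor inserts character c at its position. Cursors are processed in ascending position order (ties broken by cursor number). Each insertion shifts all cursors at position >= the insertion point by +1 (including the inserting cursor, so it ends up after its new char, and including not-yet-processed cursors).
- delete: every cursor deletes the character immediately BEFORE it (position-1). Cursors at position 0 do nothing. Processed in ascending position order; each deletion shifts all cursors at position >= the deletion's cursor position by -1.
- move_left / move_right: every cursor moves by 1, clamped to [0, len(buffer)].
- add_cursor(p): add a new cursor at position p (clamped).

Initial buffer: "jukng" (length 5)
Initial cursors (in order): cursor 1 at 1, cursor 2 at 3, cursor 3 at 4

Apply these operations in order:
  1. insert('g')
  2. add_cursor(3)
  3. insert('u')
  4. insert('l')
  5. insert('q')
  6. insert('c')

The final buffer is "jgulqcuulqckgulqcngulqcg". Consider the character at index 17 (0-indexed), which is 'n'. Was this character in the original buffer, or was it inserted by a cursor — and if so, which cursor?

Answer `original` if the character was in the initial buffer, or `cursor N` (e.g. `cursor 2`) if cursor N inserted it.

Answer: original

Derivation:
After op 1 (insert('g')): buffer="jgukgngg" (len 8), cursors c1@2 c2@5 c3@7, authorship .1..2.3.
After op 2 (add_cursor(3)): buffer="jgukgngg" (len 8), cursors c1@2 c4@3 c2@5 c3@7, authorship .1..2.3.
After op 3 (insert('u')): buffer="jguuukgungug" (len 12), cursors c1@3 c4@5 c2@8 c3@11, authorship .11.4.22.33.
After op 4 (insert('l')): buffer="jguluulkgulngulg" (len 16), cursors c1@4 c4@7 c2@11 c3@15, authorship .111.44.222.333.
After op 5 (insert('q')): buffer="jgulquulqkgulqngulqg" (len 20), cursors c1@5 c4@9 c2@14 c3@19, authorship .1111.444.2222.3333.
After op 6 (insert('c')): buffer="jgulqcuulqckgulqcngulqcg" (len 24), cursors c1@6 c4@11 c2@17 c3@23, authorship .11111.4444.22222.33333.
Authorship (.=original, N=cursor N): . 1 1 1 1 1 . 4 4 4 4 . 2 2 2 2 2 . 3 3 3 3 3 .
Index 17: author = original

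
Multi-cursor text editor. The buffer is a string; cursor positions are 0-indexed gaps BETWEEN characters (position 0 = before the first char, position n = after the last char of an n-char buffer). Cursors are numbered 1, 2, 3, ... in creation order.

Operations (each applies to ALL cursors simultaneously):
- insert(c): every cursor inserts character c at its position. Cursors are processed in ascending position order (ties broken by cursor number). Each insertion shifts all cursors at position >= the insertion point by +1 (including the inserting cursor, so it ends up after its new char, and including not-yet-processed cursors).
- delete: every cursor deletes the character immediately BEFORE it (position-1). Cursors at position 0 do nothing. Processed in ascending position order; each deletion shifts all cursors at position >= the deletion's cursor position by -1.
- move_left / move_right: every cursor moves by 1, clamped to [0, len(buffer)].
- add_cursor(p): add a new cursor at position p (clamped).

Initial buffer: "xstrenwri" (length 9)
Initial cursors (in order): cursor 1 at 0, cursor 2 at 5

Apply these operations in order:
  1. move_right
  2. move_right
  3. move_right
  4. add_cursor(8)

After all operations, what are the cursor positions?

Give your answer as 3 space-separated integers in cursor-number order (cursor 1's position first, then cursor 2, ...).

After op 1 (move_right): buffer="xstrenwri" (len 9), cursors c1@1 c2@6, authorship .........
After op 2 (move_right): buffer="xstrenwri" (len 9), cursors c1@2 c2@7, authorship .........
After op 3 (move_right): buffer="xstrenwri" (len 9), cursors c1@3 c2@8, authorship .........
After op 4 (add_cursor(8)): buffer="xstrenwri" (len 9), cursors c1@3 c2@8 c3@8, authorship .........

Answer: 3 8 8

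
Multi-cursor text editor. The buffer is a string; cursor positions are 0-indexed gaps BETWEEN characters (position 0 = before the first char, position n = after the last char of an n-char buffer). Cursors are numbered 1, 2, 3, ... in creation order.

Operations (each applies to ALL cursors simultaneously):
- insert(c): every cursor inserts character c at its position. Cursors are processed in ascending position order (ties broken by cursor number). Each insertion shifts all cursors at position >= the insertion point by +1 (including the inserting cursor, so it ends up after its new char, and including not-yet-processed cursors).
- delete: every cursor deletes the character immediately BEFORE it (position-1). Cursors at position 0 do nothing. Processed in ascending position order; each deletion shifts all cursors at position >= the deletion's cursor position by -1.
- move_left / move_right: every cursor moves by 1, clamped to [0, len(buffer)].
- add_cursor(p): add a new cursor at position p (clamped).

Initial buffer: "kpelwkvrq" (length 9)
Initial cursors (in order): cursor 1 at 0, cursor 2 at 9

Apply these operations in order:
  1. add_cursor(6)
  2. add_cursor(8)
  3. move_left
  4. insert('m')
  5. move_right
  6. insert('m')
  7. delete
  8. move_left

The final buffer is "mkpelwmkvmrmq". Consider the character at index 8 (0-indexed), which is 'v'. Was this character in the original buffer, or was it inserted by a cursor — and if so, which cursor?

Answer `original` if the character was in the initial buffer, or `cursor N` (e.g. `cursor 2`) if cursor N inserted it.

Answer: original

Derivation:
After op 1 (add_cursor(6)): buffer="kpelwkvrq" (len 9), cursors c1@0 c3@6 c2@9, authorship .........
After op 2 (add_cursor(8)): buffer="kpelwkvrq" (len 9), cursors c1@0 c3@6 c4@8 c2@9, authorship .........
After op 3 (move_left): buffer="kpelwkvrq" (len 9), cursors c1@0 c3@5 c4@7 c2@8, authorship .........
After op 4 (insert('m')): buffer="mkpelwmkvmrmq" (len 13), cursors c1@1 c3@7 c4@10 c2@12, authorship 1.....3..4.2.
After op 5 (move_right): buffer="mkpelwmkvmrmq" (len 13), cursors c1@2 c3@8 c4@11 c2@13, authorship 1.....3..4.2.
After op 6 (insert('m')): buffer="mkmpelwmkmvmrmmqm" (len 17), cursors c1@3 c3@10 c4@14 c2@17, authorship 1.1....3.3.4.42.2
After op 7 (delete): buffer="mkpelwmkvmrmq" (len 13), cursors c1@2 c3@8 c4@11 c2@13, authorship 1.....3..4.2.
After op 8 (move_left): buffer="mkpelwmkvmrmq" (len 13), cursors c1@1 c3@7 c4@10 c2@12, authorship 1.....3..4.2.
Authorship (.=original, N=cursor N): 1 . . . . . 3 . . 4 . 2 .
Index 8: author = original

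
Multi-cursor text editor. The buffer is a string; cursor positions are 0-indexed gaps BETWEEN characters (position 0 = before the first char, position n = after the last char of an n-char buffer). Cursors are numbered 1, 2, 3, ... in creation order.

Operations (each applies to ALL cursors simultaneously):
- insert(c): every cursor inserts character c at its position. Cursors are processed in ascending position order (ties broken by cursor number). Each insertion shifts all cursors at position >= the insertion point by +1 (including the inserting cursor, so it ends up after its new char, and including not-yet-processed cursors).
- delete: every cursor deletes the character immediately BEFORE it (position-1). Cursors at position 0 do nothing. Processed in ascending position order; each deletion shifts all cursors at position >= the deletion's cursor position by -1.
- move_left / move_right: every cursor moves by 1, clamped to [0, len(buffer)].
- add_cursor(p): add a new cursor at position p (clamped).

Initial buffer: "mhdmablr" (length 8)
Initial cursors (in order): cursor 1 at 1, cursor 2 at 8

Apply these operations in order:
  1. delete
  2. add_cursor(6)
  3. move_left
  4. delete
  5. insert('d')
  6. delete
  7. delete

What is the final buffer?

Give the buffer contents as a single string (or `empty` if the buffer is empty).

Answer: hl

Derivation:
After op 1 (delete): buffer="hdmabl" (len 6), cursors c1@0 c2@6, authorship ......
After op 2 (add_cursor(6)): buffer="hdmabl" (len 6), cursors c1@0 c2@6 c3@6, authorship ......
After op 3 (move_left): buffer="hdmabl" (len 6), cursors c1@0 c2@5 c3@5, authorship ......
After op 4 (delete): buffer="hdml" (len 4), cursors c1@0 c2@3 c3@3, authorship ....
After op 5 (insert('d')): buffer="dhdmddl" (len 7), cursors c1@1 c2@6 c3@6, authorship 1...23.
After op 6 (delete): buffer="hdml" (len 4), cursors c1@0 c2@3 c3@3, authorship ....
After op 7 (delete): buffer="hl" (len 2), cursors c1@0 c2@1 c3@1, authorship ..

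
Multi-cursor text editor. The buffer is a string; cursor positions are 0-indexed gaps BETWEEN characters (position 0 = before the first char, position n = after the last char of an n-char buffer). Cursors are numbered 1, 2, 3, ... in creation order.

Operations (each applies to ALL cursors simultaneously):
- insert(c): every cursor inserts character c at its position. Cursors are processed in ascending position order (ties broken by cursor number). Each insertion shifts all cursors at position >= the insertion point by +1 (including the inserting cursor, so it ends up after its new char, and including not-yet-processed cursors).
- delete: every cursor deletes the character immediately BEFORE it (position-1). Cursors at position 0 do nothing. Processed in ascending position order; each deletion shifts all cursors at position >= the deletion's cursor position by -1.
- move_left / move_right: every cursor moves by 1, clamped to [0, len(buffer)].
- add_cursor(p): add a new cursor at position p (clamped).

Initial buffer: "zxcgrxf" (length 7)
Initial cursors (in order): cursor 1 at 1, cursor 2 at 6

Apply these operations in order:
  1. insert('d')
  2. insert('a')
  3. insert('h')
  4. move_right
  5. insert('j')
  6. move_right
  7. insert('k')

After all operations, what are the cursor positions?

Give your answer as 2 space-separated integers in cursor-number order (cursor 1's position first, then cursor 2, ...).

After op 1 (insert('d')): buffer="zdxcgrxdf" (len 9), cursors c1@2 c2@8, authorship .1.....2.
After op 2 (insert('a')): buffer="zdaxcgrxdaf" (len 11), cursors c1@3 c2@10, authorship .11.....22.
After op 3 (insert('h')): buffer="zdahxcgrxdahf" (len 13), cursors c1@4 c2@12, authorship .111.....222.
After op 4 (move_right): buffer="zdahxcgrxdahf" (len 13), cursors c1@5 c2@13, authorship .111.....222.
After op 5 (insert('j')): buffer="zdahxjcgrxdahfj" (len 15), cursors c1@6 c2@15, authorship .111.1....222.2
After op 6 (move_right): buffer="zdahxjcgrxdahfj" (len 15), cursors c1@7 c2@15, authorship .111.1....222.2
After op 7 (insert('k')): buffer="zdahxjckgrxdahfjk" (len 17), cursors c1@8 c2@17, authorship .111.1.1...222.22

Answer: 8 17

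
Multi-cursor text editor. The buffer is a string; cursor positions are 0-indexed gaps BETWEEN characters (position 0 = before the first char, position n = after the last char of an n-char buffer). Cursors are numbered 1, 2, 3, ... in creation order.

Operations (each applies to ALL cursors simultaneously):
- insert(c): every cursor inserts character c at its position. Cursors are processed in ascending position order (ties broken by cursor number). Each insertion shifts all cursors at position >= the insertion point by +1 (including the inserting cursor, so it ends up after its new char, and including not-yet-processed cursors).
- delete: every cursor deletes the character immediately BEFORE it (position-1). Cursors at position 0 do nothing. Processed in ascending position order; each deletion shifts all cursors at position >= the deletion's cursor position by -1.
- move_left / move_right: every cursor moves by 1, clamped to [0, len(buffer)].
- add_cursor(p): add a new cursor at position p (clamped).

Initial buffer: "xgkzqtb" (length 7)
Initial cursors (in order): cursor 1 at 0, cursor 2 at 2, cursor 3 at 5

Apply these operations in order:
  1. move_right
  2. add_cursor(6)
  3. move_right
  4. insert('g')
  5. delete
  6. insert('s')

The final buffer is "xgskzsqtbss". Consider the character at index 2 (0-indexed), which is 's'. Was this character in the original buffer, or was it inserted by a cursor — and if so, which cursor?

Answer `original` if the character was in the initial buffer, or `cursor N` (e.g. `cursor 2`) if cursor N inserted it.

Answer: cursor 1

Derivation:
After op 1 (move_right): buffer="xgkzqtb" (len 7), cursors c1@1 c2@3 c3@6, authorship .......
After op 2 (add_cursor(6)): buffer="xgkzqtb" (len 7), cursors c1@1 c2@3 c3@6 c4@6, authorship .......
After op 3 (move_right): buffer="xgkzqtb" (len 7), cursors c1@2 c2@4 c3@7 c4@7, authorship .......
After op 4 (insert('g')): buffer="xggkzgqtbgg" (len 11), cursors c1@3 c2@6 c3@11 c4@11, authorship ..1..2...34
After op 5 (delete): buffer="xgkzqtb" (len 7), cursors c1@2 c2@4 c3@7 c4@7, authorship .......
After op 6 (insert('s')): buffer="xgskzsqtbss" (len 11), cursors c1@3 c2@6 c3@11 c4@11, authorship ..1..2...34
Authorship (.=original, N=cursor N): . . 1 . . 2 . . . 3 4
Index 2: author = 1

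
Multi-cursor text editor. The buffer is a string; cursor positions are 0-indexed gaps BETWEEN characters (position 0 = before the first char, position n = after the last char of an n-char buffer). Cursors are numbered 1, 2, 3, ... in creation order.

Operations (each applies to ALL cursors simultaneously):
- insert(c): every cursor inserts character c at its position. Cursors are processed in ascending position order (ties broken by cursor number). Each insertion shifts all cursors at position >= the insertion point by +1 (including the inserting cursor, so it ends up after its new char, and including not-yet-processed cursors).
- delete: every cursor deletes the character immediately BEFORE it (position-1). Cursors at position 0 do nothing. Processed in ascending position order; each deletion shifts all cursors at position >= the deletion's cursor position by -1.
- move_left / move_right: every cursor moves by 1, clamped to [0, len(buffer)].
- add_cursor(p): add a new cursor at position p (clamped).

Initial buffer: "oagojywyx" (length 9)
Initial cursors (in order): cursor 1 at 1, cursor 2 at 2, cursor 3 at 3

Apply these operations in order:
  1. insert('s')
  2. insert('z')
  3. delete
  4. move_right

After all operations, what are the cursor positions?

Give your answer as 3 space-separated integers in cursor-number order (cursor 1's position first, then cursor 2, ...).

After op 1 (insert('s')): buffer="osasgsojywyx" (len 12), cursors c1@2 c2@4 c3@6, authorship .1.2.3......
After op 2 (insert('z')): buffer="oszaszgszojywyx" (len 15), cursors c1@3 c2@6 c3@9, authorship .11.22.33......
After op 3 (delete): buffer="osasgsojywyx" (len 12), cursors c1@2 c2@4 c3@6, authorship .1.2.3......
After op 4 (move_right): buffer="osasgsojywyx" (len 12), cursors c1@3 c2@5 c3@7, authorship .1.2.3......

Answer: 3 5 7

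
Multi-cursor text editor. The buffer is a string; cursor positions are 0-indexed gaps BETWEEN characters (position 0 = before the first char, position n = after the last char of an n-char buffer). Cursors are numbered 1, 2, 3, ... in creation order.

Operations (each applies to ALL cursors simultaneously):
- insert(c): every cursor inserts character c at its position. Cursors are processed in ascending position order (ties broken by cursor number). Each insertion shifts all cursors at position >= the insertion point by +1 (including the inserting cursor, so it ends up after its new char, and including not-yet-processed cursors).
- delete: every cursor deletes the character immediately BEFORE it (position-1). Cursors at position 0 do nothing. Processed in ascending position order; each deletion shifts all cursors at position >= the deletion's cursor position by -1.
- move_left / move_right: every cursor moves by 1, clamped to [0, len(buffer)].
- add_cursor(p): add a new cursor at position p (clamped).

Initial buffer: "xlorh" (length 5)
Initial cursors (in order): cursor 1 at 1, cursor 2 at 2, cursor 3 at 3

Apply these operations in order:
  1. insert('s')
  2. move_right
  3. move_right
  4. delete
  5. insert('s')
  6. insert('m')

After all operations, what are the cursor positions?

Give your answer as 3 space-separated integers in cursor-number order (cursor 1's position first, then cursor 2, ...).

After op 1 (insert('s')): buffer="xslsosrh" (len 8), cursors c1@2 c2@4 c3@6, authorship .1.2.3..
After op 2 (move_right): buffer="xslsosrh" (len 8), cursors c1@3 c2@5 c3@7, authorship .1.2.3..
After op 3 (move_right): buffer="xslsosrh" (len 8), cursors c1@4 c2@6 c3@8, authorship .1.2.3..
After op 4 (delete): buffer="xslor" (len 5), cursors c1@3 c2@4 c3@5, authorship .1...
After op 5 (insert('s')): buffer="xslsosrs" (len 8), cursors c1@4 c2@6 c3@8, authorship .1.1.2.3
After op 6 (insert('m')): buffer="xslsmosmrsm" (len 11), cursors c1@5 c2@8 c3@11, authorship .1.11.22.33

Answer: 5 8 11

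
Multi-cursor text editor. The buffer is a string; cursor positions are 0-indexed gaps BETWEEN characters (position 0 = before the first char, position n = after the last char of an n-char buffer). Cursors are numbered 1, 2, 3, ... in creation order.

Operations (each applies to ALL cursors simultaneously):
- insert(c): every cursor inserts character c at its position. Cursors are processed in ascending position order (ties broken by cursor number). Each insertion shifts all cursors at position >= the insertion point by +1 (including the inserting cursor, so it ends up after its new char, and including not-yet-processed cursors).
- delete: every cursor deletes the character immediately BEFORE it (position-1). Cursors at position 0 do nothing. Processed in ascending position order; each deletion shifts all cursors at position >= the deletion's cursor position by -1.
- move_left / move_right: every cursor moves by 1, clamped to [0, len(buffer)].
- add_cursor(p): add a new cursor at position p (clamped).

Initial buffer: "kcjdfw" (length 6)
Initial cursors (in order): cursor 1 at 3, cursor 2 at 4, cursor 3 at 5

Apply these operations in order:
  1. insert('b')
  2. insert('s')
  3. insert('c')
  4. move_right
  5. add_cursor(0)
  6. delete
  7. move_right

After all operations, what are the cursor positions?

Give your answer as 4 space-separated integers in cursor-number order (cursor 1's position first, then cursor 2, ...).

Answer: 7 10 12 1

Derivation:
After op 1 (insert('b')): buffer="kcjbdbfbw" (len 9), cursors c1@4 c2@6 c3@8, authorship ...1.2.3.
After op 2 (insert('s')): buffer="kcjbsdbsfbsw" (len 12), cursors c1@5 c2@8 c3@11, authorship ...11.22.33.
After op 3 (insert('c')): buffer="kcjbscdbscfbscw" (len 15), cursors c1@6 c2@10 c3@14, authorship ...111.222.333.
After op 4 (move_right): buffer="kcjbscdbscfbscw" (len 15), cursors c1@7 c2@11 c3@15, authorship ...111.222.333.
After op 5 (add_cursor(0)): buffer="kcjbscdbscfbscw" (len 15), cursors c4@0 c1@7 c2@11 c3@15, authorship ...111.222.333.
After op 6 (delete): buffer="kcjbscbscbsc" (len 12), cursors c4@0 c1@6 c2@9 c3@12, authorship ...111222333
After op 7 (move_right): buffer="kcjbscbscbsc" (len 12), cursors c4@1 c1@7 c2@10 c3@12, authorship ...111222333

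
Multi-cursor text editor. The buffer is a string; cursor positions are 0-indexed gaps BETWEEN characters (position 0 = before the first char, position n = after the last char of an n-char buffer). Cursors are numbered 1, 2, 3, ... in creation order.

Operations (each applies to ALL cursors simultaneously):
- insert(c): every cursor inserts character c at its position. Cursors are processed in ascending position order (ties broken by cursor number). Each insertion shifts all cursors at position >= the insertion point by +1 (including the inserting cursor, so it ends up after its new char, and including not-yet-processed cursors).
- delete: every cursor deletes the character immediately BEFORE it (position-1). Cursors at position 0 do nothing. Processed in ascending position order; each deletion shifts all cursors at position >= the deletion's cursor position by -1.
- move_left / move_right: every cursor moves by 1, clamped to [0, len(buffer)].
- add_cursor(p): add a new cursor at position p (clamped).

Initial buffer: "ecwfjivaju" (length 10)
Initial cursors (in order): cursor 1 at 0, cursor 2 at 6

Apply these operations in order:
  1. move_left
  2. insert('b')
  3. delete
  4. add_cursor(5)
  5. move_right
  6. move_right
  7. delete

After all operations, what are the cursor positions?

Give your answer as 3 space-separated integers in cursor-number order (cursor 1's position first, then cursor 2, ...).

After op 1 (move_left): buffer="ecwfjivaju" (len 10), cursors c1@0 c2@5, authorship ..........
After op 2 (insert('b')): buffer="becwfjbivaju" (len 12), cursors c1@1 c2@7, authorship 1.....2.....
After op 3 (delete): buffer="ecwfjivaju" (len 10), cursors c1@0 c2@5, authorship ..........
After op 4 (add_cursor(5)): buffer="ecwfjivaju" (len 10), cursors c1@0 c2@5 c3@5, authorship ..........
After op 5 (move_right): buffer="ecwfjivaju" (len 10), cursors c1@1 c2@6 c3@6, authorship ..........
After op 6 (move_right): buffer="ecwfjivaju" (len 10), cursors c1@2 c2@7 c3@7, authorship ..........
After op 7 (delete): buffer="ewfjaju" (len 7), cursors c1@1 c2@4 c3@4, authorship .......

Answer: 1 4 4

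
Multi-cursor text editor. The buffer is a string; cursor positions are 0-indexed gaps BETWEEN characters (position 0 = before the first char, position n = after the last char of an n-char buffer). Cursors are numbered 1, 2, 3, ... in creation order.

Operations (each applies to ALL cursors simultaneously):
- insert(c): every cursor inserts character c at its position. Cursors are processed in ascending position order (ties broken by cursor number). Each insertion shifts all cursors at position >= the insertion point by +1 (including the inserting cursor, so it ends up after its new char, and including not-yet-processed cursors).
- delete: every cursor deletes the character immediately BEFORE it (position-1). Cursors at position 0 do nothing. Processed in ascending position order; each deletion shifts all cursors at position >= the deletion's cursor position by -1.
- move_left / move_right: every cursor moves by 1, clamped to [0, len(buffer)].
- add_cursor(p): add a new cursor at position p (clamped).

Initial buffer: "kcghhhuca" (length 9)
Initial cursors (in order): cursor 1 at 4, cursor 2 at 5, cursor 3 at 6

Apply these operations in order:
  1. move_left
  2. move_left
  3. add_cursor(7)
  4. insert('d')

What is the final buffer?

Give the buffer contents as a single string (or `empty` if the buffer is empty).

Answer: kcdgdhdhhudca

Derivation:
After op 1 (move_left): buffer="kcghhhuca" (len 9), cursors c1@3 c2@4 c3@5, authorship .........
After op 2 (move_left): buffer="kcghhhuca" (len 9), cursors c1@2 c2@3 c3@4, authorship .........
After op 3 (add_cursor(7)): buffer="kcghhhuca" (len 9), cursors c1@2 c2@3 c3@4 c4@7, authorship .........
After op 4 (insert('d')): buffer="kcdgdhdhhudca" (len 13), cursors c1@3 c2@5 c3@7 c4@11, authorship ..1.2.3...4..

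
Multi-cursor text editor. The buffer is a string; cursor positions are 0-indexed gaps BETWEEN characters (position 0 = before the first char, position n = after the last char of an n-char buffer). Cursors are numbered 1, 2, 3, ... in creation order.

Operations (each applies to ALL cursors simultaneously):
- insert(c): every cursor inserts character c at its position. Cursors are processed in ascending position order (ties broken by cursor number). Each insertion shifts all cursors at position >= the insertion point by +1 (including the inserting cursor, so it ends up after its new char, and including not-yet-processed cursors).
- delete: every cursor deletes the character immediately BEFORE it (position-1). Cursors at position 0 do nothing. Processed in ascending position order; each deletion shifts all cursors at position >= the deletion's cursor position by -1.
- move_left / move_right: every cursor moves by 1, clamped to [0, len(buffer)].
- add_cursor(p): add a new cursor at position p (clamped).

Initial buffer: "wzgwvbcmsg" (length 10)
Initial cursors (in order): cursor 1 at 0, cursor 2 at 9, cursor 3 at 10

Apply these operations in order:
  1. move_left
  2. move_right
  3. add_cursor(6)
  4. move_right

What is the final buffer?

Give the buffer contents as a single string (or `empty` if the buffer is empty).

After op 1 (move_left): buffer="wzgwvbcmsg" (len 10), cursors c1@0 c2@8 c3@9, authorship ..........
After op 2 (move_right): buffer="wzgwvbcmsg" (len 10), cursors c1@1 c2@9 c3@10, authorship ..........
After op 3 (add_cursor(6)): buffer="wzgwvbcmsg" (len 10), cursors c1@1 c4@6 c2@9 c3@10, authorship ..........
After op 4 (move_right): buffer="wzgwvbcmsg" (len 10), cursors c1@2 c4@7 c2@10 c3@10, authorship ..........

Answer: wzgwvbcmsg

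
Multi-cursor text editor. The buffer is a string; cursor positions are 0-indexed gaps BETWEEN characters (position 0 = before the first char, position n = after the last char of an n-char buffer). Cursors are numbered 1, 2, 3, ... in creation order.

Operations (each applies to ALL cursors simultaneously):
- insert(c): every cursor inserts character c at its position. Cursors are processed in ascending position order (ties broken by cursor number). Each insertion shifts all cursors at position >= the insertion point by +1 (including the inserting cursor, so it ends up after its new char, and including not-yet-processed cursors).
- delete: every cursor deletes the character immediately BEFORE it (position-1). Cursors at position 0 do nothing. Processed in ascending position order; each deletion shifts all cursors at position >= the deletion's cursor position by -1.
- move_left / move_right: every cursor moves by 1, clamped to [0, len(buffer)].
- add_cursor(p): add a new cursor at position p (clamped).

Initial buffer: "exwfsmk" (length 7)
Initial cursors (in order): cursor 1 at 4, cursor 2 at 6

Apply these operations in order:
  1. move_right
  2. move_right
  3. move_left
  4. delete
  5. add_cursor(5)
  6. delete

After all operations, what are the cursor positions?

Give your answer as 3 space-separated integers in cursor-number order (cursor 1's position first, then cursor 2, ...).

Answer: 2 2 2

Derivation:
After op 1 (move_right): buffer="exwfsmk" (len 7), cursors c1@5 c2@7, authorship .......
After op 2 (move_right): buffer="exwfsmk" (len 7), cursors c1@6 c2@7, authorship .......
After op 3 (move_left): buffer="exwfsmk" (len 7), cursors c1@5 c2@6, authorship .......
After op 4 (delete): buffer="exwfk" (len 5), cursors c1@4 c2@4, authorship .....
After op 5 (add_cursor(5)): buffer="exwfk" (len 5), cursors c1@4 c2@4 c3@5, authorship .....
After op 6 (delete): buffer="ex" (len 2), cursors c1@2 c2@2 c3@2, authorship ..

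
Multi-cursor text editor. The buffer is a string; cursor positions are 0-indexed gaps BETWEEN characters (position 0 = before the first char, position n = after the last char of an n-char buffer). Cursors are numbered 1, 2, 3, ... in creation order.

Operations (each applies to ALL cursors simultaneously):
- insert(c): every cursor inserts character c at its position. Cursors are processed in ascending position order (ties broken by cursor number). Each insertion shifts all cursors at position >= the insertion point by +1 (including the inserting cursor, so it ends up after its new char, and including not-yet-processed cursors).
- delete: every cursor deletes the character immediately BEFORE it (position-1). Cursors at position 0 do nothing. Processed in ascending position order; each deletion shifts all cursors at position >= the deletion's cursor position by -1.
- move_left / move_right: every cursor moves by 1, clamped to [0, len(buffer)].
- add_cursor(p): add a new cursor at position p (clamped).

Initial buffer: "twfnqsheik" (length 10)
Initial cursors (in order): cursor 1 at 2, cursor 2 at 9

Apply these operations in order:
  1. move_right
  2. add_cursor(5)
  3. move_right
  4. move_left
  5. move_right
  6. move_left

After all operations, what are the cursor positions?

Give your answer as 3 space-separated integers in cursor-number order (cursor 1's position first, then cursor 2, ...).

After op 1 (move_right): buffer="twfnqsheik" (len 10), cursors c1@3 c2@10, authorship ..........
After op 2 (add_cursor(5)): buffer="twfnqsheik" (len 10), cursors c1@3 c3@5 c2@10, authorship ..........
After op 3 (move_right): buffer="twfnqsheik" (len 10), cursors c1@4 c3@6 c2@10, authorship ..........
After op 4 (move_left): buffer="twfnqsheik" (len 10), cursors c1@3 c3@5 c2@9, authorship ..........
After op 5 (move_right): buffer="twfnqsheik" (len 10), cursors c1@4 c3@6 c2@10, authorship ..........
After op 6 (move_left): buffer="twfnqsheik" (len 10), cursors c1@3 c3@5 c2@9, authorship ..........

Answer: 3 9 5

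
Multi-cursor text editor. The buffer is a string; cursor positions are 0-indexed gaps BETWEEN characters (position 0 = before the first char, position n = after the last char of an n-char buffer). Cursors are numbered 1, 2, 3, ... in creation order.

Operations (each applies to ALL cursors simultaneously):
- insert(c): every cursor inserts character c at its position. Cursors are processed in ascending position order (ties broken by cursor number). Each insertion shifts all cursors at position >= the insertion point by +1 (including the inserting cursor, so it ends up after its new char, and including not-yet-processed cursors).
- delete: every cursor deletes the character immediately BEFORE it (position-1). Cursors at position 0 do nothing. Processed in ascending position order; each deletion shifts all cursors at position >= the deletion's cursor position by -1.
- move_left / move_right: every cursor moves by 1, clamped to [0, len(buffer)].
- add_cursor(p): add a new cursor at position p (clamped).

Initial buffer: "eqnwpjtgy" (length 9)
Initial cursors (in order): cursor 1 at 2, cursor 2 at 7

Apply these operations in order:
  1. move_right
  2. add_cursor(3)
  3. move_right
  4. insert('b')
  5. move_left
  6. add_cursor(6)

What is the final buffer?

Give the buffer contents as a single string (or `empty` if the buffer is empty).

After op 1 (move_right): buffer="eqnwpjtgy" (len 9), cursors c1@3 c2@8, authorship .........
After op 2 (add_cursor(3)): buffer="eqnwpjtgy" (len 9), cursors c1@3 c3@3 c2@8, authorship .........
After op 3 (move_right): buffer="eqnwpjtgy" (len 9), cursors c1@4 c3@4 c2@9, authorship .........
After op 4 (insert('b')): buffer="eqnwbbpjtgyb" (len 12), cursors c1@6 c3@6 c2@12, authorship ....13.....2
After op 5 (move_left): buffer="eqnwbbpjtgyb" (len 12), cursors c1@5 c3@5 c2@11, authorship ....13.....2
After op 6 (add_cursor(6)): buffer="eqnwbbpjtgyb" (len 12), cursors c1@5 c3@5 c4@6 c2@11, authorship ....13.....2

Answer: eqnwbbpjtgyb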